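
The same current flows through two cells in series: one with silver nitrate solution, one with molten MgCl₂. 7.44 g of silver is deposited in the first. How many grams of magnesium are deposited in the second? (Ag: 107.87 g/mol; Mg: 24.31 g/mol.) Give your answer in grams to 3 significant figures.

n(Ag) = 7.44 / 107.87 = 0.06897 mol
Ag⁺ + e⁻ → Ag, so n(e⁻) = 0.06897 mol
In series, the same 0.06897 mol of electrons flows through the second cell.
Mg²⁺ + 2e⁻ → Mg, so n(Mg) = 0.06897 / 2 = 0.03449 mol
m(Mg) = 0.03449 × 24.31 = 0.838 g

0.838 g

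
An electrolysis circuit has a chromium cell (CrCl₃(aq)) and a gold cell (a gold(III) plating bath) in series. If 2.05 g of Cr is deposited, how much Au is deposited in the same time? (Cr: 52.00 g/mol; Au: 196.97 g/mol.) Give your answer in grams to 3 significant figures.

n(Cr) = 2.05 / 52.00 = 0.03942 mol
Cr³⁺ + 3e⁻ → Cr, so n(e⁻) = 3 × 0.03942 = 0.1183 mol
Since the cells are in series, n(e⁻) in the Au cell is also 0.1183 mol.
Au³⁺ + 3e⁻ → Au, so n(Au) = 0.1183 / 3 = 0.03943 mol
m(Au) = 0.03943 × 196.97 = 7.77 g

7.77 g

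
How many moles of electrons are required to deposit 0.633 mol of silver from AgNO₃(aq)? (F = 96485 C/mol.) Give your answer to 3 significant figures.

Ag⁺ + e⁻ → Ag, so n(e⁻) = 1 × 0.633 = 0.6330 mol

0.633 mol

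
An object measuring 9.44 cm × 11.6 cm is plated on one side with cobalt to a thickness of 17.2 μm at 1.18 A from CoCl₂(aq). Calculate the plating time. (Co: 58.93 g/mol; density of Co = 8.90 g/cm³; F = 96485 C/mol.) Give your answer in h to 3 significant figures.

1.29 h

Plated area = 9.44 × 11.6 = 109.5 cm²
Volume = 109.5 × 17.2×10⁻⁴ cm = 0.1883 cm³
m(Co) = 0.1883 × 8.90 = 1.676 g
n(Co) = 1.676 / 58.93 = 0.02844 mol; n(e⁻) = 2 × 0.02844 = 0.05688 mol
Q = 0.05688 × 96485 = 5488 C
t = 5488 / 1.18 = 4651 s = 1.29 h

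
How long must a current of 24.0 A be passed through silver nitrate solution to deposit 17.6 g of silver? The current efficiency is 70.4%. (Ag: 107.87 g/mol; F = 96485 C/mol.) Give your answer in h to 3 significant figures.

0.259 h

n(Ag) = 17.6 / 107.87 = 0.1632 mol
Ag⁺ + e⁻ → Ag, so n(e⁻) = 0.1632 mol
Q = 0.1632 × 96485 / 0.704 = 22370 C
t = Q / I = 22370 / 24.0 = 932.1 s = 0.259 h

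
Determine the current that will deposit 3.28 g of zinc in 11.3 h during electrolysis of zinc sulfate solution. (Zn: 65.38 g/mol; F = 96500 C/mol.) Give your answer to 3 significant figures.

n(Zn) = 3.28 / 65.38 = 0.05017 mol
Zn²⁺ + 2e⁻ → Zn, so n(e⁻) = 2 × 0.05017 = 0.1003 mol
Q = 0.1003 × 96500 = 9679 C
I = Q / t = 9679 / 40680 s = 0.238 A

0.238 A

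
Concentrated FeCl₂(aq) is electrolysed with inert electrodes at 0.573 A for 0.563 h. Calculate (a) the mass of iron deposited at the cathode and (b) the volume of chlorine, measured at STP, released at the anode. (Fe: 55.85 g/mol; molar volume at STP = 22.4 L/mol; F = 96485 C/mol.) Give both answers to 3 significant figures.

Q = 0.573 × 2026.8 = 1161 C; n(e⁻) = 1161 / 96485 = 0.01203 mol
Cathode: Fe²⁺ + 2e⁻ → Fe → n(Fe) = 0.01203/2 = 0.006015 mol → 0.336 g
Anode: 2Cl⁻ → Cl₂ + 2e⁻ → n(Cl₂) = 0.01203/2 = 0.006015 mol → 0.135 L

0.336 g Fe; 0.135 L Cl₂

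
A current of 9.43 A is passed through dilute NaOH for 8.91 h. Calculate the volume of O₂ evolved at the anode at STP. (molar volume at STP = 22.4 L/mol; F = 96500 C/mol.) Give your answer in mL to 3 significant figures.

17600 mL

Q = 9.43 A × 32076 s = 3.025×10^5 C
n(e⁻) = 3.025×10^5 / 96500 = 3.135 mol
2H₂O → O₂ + 4H⁺ + 4e⁻, so n(O₂) = 3.135 / 4 = 0.7838 mol
V = 0.7838 × 22.4 = 17.56 L
= 17600 mL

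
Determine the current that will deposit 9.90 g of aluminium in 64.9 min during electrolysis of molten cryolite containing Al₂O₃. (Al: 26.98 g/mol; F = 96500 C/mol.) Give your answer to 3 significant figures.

n(Al) = 9.90 / 26.98 = 0.3669 mol
Al³⁺ + 3e⁻ → Al, so n(e⁻) = 3 × 0.3669 = 1.101 mol
Q = 1.101 × 96500 = 1.062×10^5 C
I = Q / t = 1.062×10^5 / 3894 s = 27.3 A

27.3 A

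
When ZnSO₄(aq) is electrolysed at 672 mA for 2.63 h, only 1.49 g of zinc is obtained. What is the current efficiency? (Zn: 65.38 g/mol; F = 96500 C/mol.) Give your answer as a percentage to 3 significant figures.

69.1%

Q = 0.672 × 9468 = 6362 C
n(e⁻) = 6362 / 96500 = 0.06593 mol
Zn²⁺ + 2e⁻ → Zn, so theoretical n(Zn) = 0.03297 mol → 2.156 g
Efficiency = 1.49 / 2.156 = 0.6911 = 69.1%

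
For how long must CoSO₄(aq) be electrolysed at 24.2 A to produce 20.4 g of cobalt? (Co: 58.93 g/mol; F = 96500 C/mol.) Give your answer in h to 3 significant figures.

0.767 h

n(Co) = 20.4 / 58.93 = 0.3462 mol
Co²⁺ + 2e⁻ → Co, so n(e⁻) = 2 × 0.3462 = 0.6924 mol
Q = 0.6924 × 96500 = 66820 C
t = Q / I = 66820 / 24.2 = 2761 s = 0.767 h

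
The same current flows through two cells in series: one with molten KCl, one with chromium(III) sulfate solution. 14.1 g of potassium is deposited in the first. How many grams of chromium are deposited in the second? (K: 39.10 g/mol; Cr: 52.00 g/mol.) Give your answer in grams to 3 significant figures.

6.25 g

n(K) = 14.1 / 39.10 = 0.3606 mol
K⁺ + e⁻ → K, so n(e⁻) = 0.3606 mol
Same current for the same time ⇒ same n(e⁻) = 0.3606 mol in both cells.
Cr³⁺ + 3e⁻ → Cr, so n(Cr) = 0.3606 / 3 = 0.1202 mol
m(Cr) = 0.1202 × 52.00 = 6.25 g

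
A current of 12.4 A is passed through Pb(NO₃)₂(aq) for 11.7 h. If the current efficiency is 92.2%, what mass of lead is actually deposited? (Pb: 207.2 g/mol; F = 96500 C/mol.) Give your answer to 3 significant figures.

517 g

Q = 12.4 × 42120 = 5.223×10^5 C
n(e⁻) = 5.223×10^5 / 96500 = 5.412 mol
Pb²⁺ + 2e⁻ → Pb, so theoretical m(Pb) = 2.706 × 207.2 = 560.7 g
Actual mass = 92.2% × 560.7 = 517 g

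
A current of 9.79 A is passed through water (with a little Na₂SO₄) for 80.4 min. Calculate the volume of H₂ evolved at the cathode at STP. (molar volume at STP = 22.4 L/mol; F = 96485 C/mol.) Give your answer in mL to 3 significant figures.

5480 mL

Q = It = 9.79 × 4824 = 47230 C
n(e⁻) = 47230 / 96485 = 0.4895 mol
2H⁺ + 2e⁻ → H₂, so n(H₂) = 0.4895 / 2 = 0.2448 mol
V = 0.2448 × 22.4 = 5.484 L
= 5480 mL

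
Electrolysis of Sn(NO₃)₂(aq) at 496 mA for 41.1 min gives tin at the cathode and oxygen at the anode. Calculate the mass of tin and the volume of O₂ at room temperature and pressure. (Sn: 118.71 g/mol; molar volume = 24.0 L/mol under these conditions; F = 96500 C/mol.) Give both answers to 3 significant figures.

0.752 g Sn; 0.0760 L O₂

Q = 0.496 × 2466 = 1223 C; n(e⁻) = 1223 / 96500 = 0.01267 mol
Cathode: Sn²⁺ + 2e⁻ → Sn → n(Sn) = 0.01267/2 = 0.006335 mol → 0.752 g
Anode: 2H₂O → O₂ + 4H⁺ + 4e⁻ → n(O₂) = 0.01267/4 = 0.003168 mol → 0.0760 L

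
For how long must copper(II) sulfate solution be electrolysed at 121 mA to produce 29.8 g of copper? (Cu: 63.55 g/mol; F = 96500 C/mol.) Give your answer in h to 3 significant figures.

n(Cu) = 29.8 / 63.55 = 0.4689 mol
Cu²⁺ + 2e⁻ → Cu, so n(e⁻) = 2 × 0.4689 = 0.9378 mol
Q = 0.9378 × 96500 = 90500 C
t = Q / I = 90500 / 0.121 = 7.479×10^5 s = 208 h

208 h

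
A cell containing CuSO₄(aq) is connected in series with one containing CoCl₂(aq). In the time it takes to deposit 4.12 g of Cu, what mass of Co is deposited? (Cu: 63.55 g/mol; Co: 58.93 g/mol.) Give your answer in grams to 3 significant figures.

n(Cu) = 4.12 / 63.55 = 0.06483 mol
Cu²⁺ + 2e⁻ → Cu, so n(e⁻) = 2 × 0.06483 = 0.1297 mol
Same current for the same time ⇒ same n(e⁻) = 0.1297 mol in both cells.
Co²⁺ + 2e⁻ → Co, so n(Co) = 0.1297 / 2 = 0.06485 mol
m(Co) = 0.06485 × 58.93 = 3.82 g

3.82 g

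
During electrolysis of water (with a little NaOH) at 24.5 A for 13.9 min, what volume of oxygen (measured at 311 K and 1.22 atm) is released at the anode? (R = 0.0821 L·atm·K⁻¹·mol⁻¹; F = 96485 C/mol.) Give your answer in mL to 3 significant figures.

Charge passed = 24.5 × 834 = 20430 C
n(e⁻) = 20430 / 96485 = 0.2117 mol
2H₂O → O₂ + 4H⁺ + 4e⁻, so n(O₂) = 0.2117 / 4 = 0.05293 mol
V = nRT/P = 0.05293 × 0.0821 × 311 / 1.22 = 1.108 L
= 1110 mL

1110 mL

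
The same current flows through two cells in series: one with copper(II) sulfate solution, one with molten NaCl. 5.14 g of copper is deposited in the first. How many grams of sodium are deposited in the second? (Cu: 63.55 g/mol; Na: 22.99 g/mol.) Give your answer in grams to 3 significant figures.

3.72 g

n(Cu) = 5.14 / 63.55 = 0.08088 mol
Cu²⁺ + 2e⁻ → Cu, so n(e⁻) = 2 × 0.08088 = 0.1618 mol
The cells are in series, so the same charge (and hence the same n(e⁻) = 0.1618 mol) passes through both.
Na⁺ + e⁻ → Na, so n(Na) = 0.1618 mol
m(Na) = 0.1618 × 22.99 = 3.72 g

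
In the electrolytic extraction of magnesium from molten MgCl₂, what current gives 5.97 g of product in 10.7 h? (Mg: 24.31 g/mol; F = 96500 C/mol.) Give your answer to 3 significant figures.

1.23 A

n(Mg) = 5.97 / 24.31 = 0.2456 mol
Mg²⁺ + 2e⁻ → Mg, so n(e⁻) = 2 × 0.2456 = 0.4912 mol
Q = 0.4912 × 96500 = 47400 C
I = Q / t = 47400 / 38520 s = 1.23 A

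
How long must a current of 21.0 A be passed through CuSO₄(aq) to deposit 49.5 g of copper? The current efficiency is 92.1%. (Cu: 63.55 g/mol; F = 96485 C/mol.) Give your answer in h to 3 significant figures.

n(Cu) = 49.5 / 63.55 = 0.7789 mol
Cu²⁺ + 2e⁻ → Cu, so n(e⁻) = 2 × 0.7789 = 1.558 mol
Q = 1.558 × 96485 / 0.921 = 1.632×10^5 C
t = Q / I = 1.632×10^5 / 21.0 = 7771 s = 2.16 h

2.16 h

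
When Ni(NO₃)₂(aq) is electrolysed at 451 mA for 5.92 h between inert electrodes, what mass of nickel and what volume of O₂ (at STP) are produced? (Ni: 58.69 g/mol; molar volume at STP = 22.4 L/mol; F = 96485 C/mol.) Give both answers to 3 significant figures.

2.92 g Ni; 0.558 L O₂

Q = 0.451 × 21312 = 9612 C; n(e⁻) = 9612 / 96485 = 0.09962 mol
Cathode: Ni²⁺ + 2e⁻ → Ni → n(Ni) = 0.09962/2 = 0.04981 mol → 2.92 g
Anode: 2H₂O → O₂ + 4H⁺ + 4e⁻ → n(O₂) = 0.09962/4 = 0.02491 mol → 0.558 L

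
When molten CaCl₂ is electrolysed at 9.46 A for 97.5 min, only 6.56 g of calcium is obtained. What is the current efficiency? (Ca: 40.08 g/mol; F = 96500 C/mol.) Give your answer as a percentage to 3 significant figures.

57.1%

Q = 9.46 × 5850 = 55340 C
n(e⁻) = 55340 / 96500 = 0.5735 mol
Ca²⁺ + 2e⁻ → Ca, so theoretical n(Ca) = 0.2868 mol → 11.49 g
Efficiency = 6.56 / 11.49 = 0.5709 = 57.1%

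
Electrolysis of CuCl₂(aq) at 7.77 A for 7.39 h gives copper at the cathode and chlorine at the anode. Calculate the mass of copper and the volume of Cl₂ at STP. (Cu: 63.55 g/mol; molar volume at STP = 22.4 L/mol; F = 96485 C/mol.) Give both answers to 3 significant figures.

Q = 7.77 × 26604 = 2.067×10^5 C; n(e⁻) = 2.067×10^5 / 96485 = 2.142 mol
Cathode: Cu²⁺ + 2e⁻ → Cu → n(Cu) = 2.142/2 = 1.071 mol → 68.1 g
Anode: 2Cl⁻ → Cl₂ + 2e⁻ → n(Cl₂) = 2.142/2 = 1.071 mol → 24.0 L

68.1 g Cu; 24.0 L Cl₂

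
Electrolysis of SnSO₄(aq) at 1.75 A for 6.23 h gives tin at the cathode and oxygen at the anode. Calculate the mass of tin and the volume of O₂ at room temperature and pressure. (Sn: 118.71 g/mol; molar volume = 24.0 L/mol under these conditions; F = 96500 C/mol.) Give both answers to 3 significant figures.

24.1 g Sn; 2.44 L O₂

Q = 1.75 × 22428 = 39250 C; n(e⁻) = 39250 / 96500 = 0.4067 mol
Cathode: Sn²⁺ + 2e⁻ → Sn → n(Sn) = 0.4067/2 = 0.2034 mol → 24.1 g
Anode: 2H₂O → O₂ + 4H⁺ + 4e⁻ → n(O₂) = 0.4067/4 = 0.1017 mol → 2.44 L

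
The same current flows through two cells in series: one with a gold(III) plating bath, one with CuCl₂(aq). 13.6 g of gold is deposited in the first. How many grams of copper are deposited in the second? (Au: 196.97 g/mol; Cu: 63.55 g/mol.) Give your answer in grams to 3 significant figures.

n(Au) = 13.6 / 196.97 = 0.06905 mol
Au³⁺ + 3e⁻ → Au, so n(e⁻) = 3 × 0.06905 = 0.2072 mol
Same current for the same time ⇒ same n(e⁻) = 0.2072 mol in both cells.
Cu²⁺ + 2e⁻ → Cu, so n(Cu) = 0.2072 / 2 = 0.1036 mol
m(Cu) = 0.1036 × 63.55 = 6.58 g

6.58 g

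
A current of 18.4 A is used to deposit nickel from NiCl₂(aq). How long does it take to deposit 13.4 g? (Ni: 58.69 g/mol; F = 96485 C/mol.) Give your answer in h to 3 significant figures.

n(Ni) = 13.4 / 58.69 = 0.2283 mol
Ni²⁺ + 2e⁻ → Ni, so n(e⁻) = 2 × 0.2283 = 0.4566 mol
Q = 0.4566 × 96485 = 44060 C
t = Q / I = 44060 / 18.4 = 2395 s = 0.665 h

0.665 h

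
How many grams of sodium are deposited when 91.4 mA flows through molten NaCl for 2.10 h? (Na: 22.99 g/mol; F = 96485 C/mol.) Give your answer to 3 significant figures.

Q = It = 0.0914 × 7560 = 691.0 C
n(e⁻) = 691.0 / 96485 = 0.007162 mol
Na⁺ + e⁻ → Na, so n(Na) = 0.007162 mol
m = 0.007162 × 22.99 = 0.165 g

0.165 g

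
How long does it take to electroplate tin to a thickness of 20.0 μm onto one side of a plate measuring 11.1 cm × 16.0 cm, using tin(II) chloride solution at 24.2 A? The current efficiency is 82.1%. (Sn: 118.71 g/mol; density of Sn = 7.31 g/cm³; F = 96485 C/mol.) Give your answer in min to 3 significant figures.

3.54 min

Plated area = 11.1 × 16.0 = 177.6 cm²
Volume = 177.6 × 20.0×10⁻⁴ cm = 0.3552 cm³
m(Sn) = 0.3552 × 7.31 = 2.597 g
n(Sn) = 2.597 / 118.71 = 0.02188 mol; n(e⁻) = 2 × 0.02188 = 0.04376 mol
Q = 0.04376 × 96485 / 0.821 = 5143 C
t = 5143 / 24.2 = 212.5 s = 3.54 min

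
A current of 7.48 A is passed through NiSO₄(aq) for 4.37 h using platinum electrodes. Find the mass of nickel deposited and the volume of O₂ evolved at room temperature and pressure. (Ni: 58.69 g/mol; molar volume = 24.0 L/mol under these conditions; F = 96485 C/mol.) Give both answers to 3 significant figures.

35.8 g Ni; 7.32 L O₂

Q = 7.48 × 15732 = 1.177×10^5 C; n(e⁻) = 1.177×10^5 / 96485 = 1.220 mol
Cathode: Ni²⁺ + 2e⁻ → Ni → n(Ni) = 1.220/2 = 0.6100 mol → 35.8 g
Anode: 2H₂O → O₂ + 4H⁺ + 4e⁻ → n(O₂) = 1.220/4 = 0.3050 mol → 7.32 L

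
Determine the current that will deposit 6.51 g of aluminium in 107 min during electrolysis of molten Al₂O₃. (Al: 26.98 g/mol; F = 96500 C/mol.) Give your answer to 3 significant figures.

n(Al) = 6.51 / 26.98 = 0.2413 mol
Al³⁺ + 3e⁻ → Al, so n(e⁻) = 3 × 0.2413 = 0.7239 mol
Q = 0.7239 × 96500 = 69860 C
I = Q / t = 69860 / 6420 s = 10.9 A

10.9 A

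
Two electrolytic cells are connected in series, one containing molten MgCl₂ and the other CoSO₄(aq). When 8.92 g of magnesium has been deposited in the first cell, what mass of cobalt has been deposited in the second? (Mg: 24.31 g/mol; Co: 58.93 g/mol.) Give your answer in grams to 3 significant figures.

21.6 g

n(Mg) = 8.92 / 24.31 = 0.3669 mol
Mg²⁺ + 2e⁻ → Mg, so n(e⁻) = 2 × 0.3669 = 0.7338 mol
The cells are in series, so the same charge (and hence the same n(e⁻) = 0.7338 mol) passes through both.
Co²⁺ + 2e⁻ → Co, so n(Co) = 0.7338 / 2 = 0.3669 mol
m(Co) = 0.3669 × 58.93 = 21.6 g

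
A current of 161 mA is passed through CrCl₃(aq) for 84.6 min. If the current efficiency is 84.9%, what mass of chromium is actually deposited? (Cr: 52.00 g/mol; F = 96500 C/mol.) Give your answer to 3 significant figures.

Q = 0.161 × 5076 = 817.2 C
n(e⁻) = 817.2 / 96500 = 0.008468 mol
Cr³⁺ + 3e⁻ → Cr, so theoretical m(Cr) = 0.002823 × 52.00 = 0.1468 g
Actual mass = 84.9% × 0.1468 = 0.125 g

0.125 g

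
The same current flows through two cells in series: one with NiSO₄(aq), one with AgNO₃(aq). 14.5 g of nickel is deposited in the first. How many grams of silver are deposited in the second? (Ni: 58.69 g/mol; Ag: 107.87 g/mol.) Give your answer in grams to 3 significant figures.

n(Ni) = 14.5 / 58.69 = 0.2471 mol
Ni²⁺ + 2e⁻ → Ni, so n(e⁻) = 2 × 0.2471 = 0.4942 mol
Same current for the same time ⇒ same n(e⁻) = 0.4942 mol in both cells.
Ag⁺ + e⁻ → Ag, so n(Ag) = 0.4942 mol
m(Ag) = 0.4942 × 107.87 = 53.3 g

53.3 g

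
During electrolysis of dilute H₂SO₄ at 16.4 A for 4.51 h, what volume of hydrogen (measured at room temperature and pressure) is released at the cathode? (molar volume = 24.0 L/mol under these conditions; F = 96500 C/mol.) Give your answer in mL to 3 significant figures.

33100 mL

Charge passed = 16.4 × 16236 = 2.663×10^5 C
n(e⁻) = 2.663×10^5 / 96500 = 2.760 mol
2H⁺ + 2e⁻ → H₂, so n(H₂) = 2.760 / 2 = 1.380 mol
V = 1.380 × 24.0 = 33.12 L
= 33100 mL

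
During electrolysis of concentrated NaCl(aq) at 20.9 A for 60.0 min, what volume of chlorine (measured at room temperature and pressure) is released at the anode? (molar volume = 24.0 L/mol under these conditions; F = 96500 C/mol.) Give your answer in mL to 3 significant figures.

9360 mL

Q = It = 20.9 × 3600 = 75240 C
Moles of electrons = 75240 / 96500 = 0.7797 mol
2Cl⁻ → Cl₂ + 2e⁻, so n(Cl₂) = 0.7797 / 2 = 0.3899 mol
V = 0.3899 × 24.0 = 9.358 L
= 9360 mL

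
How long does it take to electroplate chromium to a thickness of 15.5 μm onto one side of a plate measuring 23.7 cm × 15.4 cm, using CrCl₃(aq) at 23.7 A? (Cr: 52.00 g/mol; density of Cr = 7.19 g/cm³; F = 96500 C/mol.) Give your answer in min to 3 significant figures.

15.9 min

Plated area = 23.7 × 15.4 = 365.0 cm²
Volume = 365.0 × 15.5×10⁻⁴ cm = 0.5658 cm³
m(Cr) = 0.5658 × 7.19 = 4.068 g
n(Cr) = 4.068 / 52.00 = 0.07823 mol; n(e⁻) = 3 × 0.07823 = 0.2347 mol
Q = 0.2347 × 96500 = 22650 C
t = 22650 / 23.7 = 955.7 s = 15.9 min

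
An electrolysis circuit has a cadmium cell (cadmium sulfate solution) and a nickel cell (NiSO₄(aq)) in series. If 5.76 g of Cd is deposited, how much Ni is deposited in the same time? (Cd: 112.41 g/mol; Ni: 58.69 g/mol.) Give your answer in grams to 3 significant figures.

3.01 g

n(Cd) = 5.76 / 112.41 = 0.05124 mol
Cd²⁺ + 2e⁻ → Cd, so n(e⁻) = 2 × 0.05124 = 0.1025 mol
Same current for the same time ⇒ same n(e⁻) = 0.1025 mol in both cells.
Ni²⁺ + 2e⁻ → Ni, so n(Ni) = 0.1025 / 2 = 0.05125 mol
m(Ni) = 0.05125 × 58.69 = 3.01 g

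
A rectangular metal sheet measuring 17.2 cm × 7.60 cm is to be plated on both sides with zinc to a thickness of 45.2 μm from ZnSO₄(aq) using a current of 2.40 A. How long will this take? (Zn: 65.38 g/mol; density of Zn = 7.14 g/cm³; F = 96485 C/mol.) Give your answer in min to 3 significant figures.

173 min

Plated area = 2 × 17.2 × 7.60 = 261.4 cm²
Volume = 261.4 × 45.2×10⁻⁴ cm = 1.182 cm³
m(Zn) = 1.182 × 7.14 = 8.439 g
n(Zn) = 8.439 / 65.38 = 0.1291 mol; n(e⁻) = 2 × 0.1291 = 0.2582 mol
Q = 0.2582 × 96485 = 24910 C
t = 24910 / 2.40 = 10380 s = 173 min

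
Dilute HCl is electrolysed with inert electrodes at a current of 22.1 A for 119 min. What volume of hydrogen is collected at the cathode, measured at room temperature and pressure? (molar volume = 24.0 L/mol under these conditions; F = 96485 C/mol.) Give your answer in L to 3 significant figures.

Q = It = 22.1 × 7140 = 1.578×10^5 C
n(e⁻) = Q/F = 1.578×10^5/96485 = 1.635 mol
2H⁺ + 2e⁻ → H₂, so n(H₂) = 1.635 / 2 = 0.8175 mol
V = 0.8175 × 24.0 = 19.62 L

19.6 L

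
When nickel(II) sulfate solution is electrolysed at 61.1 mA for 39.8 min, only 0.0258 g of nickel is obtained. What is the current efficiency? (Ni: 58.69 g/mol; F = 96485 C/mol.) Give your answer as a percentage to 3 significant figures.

Q = 0.0611 × 2388 = 145.9 C
n(e⁻) = 145.9 / 96485 = 0.001512 mol
Ni²⁺ + 2e⁻ → Ni, so theoretical n(Ni) = 7.560×10^-4 mol → 0.04437 g
Efficiency = 0.0258 / 0.04437 = 0.5815 = 58.1%

58.1%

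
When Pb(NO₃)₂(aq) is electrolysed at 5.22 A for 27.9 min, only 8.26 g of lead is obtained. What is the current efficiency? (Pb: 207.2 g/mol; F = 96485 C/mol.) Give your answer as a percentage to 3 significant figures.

Q = 5.22 × 1674 = 8738 C
n(e⁻) = 8738 / 96485 = 0.09056 mol
Pb²⁺ + 2e⁻ → Pb, so theoretical n(Pb) = 0.04528 mol → 9.382 g
Efficiency = 8.26 / 9.382 = 0.8804 = 88.0%

88.0%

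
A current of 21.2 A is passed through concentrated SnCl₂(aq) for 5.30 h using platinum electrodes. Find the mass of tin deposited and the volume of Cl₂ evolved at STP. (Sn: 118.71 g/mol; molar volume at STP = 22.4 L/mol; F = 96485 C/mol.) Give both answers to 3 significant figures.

249 g Sn; 47.0 L Cl₂

Q = 21.2 × 19080 = 4.045×10^5 C; n(e⁻) = 4.045×10^5 / 96485 = 4.192 mol
Cathode: Sn²⁺ + 2e⁻ → Sn → n(Sn) = 4.192/2 = 2.096 mol → 249 g
Anode: 2Cl⁻ → Cl₂ + 2e⁻ → n(Cl₂) = 4.192/2 = 2.096 mol → 47.0 L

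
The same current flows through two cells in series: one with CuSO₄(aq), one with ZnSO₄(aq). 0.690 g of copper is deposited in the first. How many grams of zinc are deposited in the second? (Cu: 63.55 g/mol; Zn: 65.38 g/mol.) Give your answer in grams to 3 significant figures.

n(Cu) = 0.690 / 63.55 = 0.01086 mol
Cu²⁺ + 2e⁻ → Cu, so n(e⁻) = 2 × 0.01086 = 0.02172 mol
Since the cells are in series, n(e⁻) in the Zn cell is also 0.02172 mol.
Zn²⁺ + 2e⁻ → Zn, so n(Zn) = 0.02172 / 2 = 0.01086 mol
m(Zn) = 0.01086 × 65.38 = 0.710 g

0.710 g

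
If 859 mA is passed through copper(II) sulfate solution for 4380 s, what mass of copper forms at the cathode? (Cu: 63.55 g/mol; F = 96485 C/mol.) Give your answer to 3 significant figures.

Q = 0.859 A × 4380 s = 3762 C
n(e⁻) = Q/F = 3762/96485 = 0.03899 mol
Cu²⁺ + 2e⁻ → Cu, so n(Cu) = 0.03899 / 2 = 0.01950 mol
m = 0.01950 × 63.55 = 1.24 g

1.24 g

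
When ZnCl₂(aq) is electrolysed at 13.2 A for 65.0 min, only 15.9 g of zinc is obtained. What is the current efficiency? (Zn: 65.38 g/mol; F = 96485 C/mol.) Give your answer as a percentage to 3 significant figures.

Q = 13.2 × 3900 = 51480 C
n(e⁻) = 51480 / 96485 = 0.5336 mol
Zn²⁺ + 2e⁻ → Zn, so theoretical n(Zn) = 0.2668 mol → 17.44 g
Efficiency = 15.9 / 17.44 = 0.9117 = 91.2%

91.2%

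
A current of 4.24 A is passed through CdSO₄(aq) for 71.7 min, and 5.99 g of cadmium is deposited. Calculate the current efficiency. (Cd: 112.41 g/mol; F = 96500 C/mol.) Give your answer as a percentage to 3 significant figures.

Q = 4.24 × 4302 = 18240 C
n(e⁻) = 18240 / 96500 = 0.1890 mol
Cd²⁺ + 2e⁻ → Cd, so theoretical n(Cd) = 0.09450 mol → 10.62 g
Efficiency = 5.99 / 10.62 = 0.5640 = 56.4%

56.4%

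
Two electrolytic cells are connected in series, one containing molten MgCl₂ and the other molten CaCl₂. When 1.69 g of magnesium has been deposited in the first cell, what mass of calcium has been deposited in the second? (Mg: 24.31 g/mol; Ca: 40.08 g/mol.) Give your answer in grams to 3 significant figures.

2.79 g

n(Mg) = 1.69 / 24.31 = 0.06952 mol
Mg²⁺ + 2e⁻ → Mg, so n(e⁻) = 2 × 0.06952 = 0.1390 mol
In series, the same 0.1390 mol of electrons flows through the second cell.
Ca²⁺ + 2e⁻ → Ca, so n(Ca) = 0.1390 / 2 = 0.06950 mol
m(Ca) = 0.06950 × 40.08 = 2.79 g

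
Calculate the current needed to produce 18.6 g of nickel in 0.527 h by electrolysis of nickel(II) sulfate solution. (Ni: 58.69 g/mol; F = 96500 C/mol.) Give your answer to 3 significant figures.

32.2 A

n(Ni) = 18.6 / 58.69 = 0.3169 mol
Ni²⁺ + 2e⁻ → Ni, so n(e⁻) = 2 × 0.3169 = 0.6338 mol
Q = 0.6338 × 96500 = 61160 C
I = Q / t = 61160 / 1897.2 s = 32.2 A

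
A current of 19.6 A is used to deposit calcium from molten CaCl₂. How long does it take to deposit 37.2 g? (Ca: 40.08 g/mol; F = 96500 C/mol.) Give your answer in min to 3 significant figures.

152 min

n(Ca) = 37.2 / 40.08 = 0.9281 mol
Ca²⁺ + 2e⁻ → Ca, so n(e⁻) = 2 × 0.9281 = 1.856 mol
Q = 1.856 × 96500 = 1.791×10^5 C
t = Q / I = 1.791×10^5 / 19.6 = 9138 s = 152 min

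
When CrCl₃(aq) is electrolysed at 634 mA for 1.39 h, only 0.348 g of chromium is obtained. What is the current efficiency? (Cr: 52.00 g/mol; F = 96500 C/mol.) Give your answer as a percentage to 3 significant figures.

Q = 0.634 × 5004 = 3173 C
n(e⁻) = 3173 / 96500 = 0.03288 mol
Cr³⁺ + 3e⁻ → Cr, so theoretical n(Cr) = 0.01096 mol → 0.5699 g
Efficiency = 0.348 / 0.5699 = 0.6106 = 61.1%

61.1%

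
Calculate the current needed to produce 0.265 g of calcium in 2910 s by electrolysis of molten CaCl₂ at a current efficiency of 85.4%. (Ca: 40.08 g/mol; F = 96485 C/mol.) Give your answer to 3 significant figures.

n(Ca) = 0.265 / 40.08 = 0.006612 mol
Ca²⁺ + 2e⁻ → Ca, so n(e⁻) = 2 × 0.006612 = 0.01322 mol
Q = 0.01322 × 96485 / 0.854 = 1494 C
I = Q / t = 1494 / 2910 s = 0.513 A

0.513 A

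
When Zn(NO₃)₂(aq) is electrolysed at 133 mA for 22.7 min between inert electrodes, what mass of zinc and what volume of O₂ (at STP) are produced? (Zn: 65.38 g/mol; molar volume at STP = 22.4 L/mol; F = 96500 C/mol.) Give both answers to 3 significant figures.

Q = 0.133 × 1362 = 181.1 C; n(e⁻) = 181.1 / 96500 = 0.001877 mol
Cathode: Zn²⁺ + 2e⁻ → Zn → n(Zn) = 0.001877/2 = 9.385×10^-4 mol → 0.0614 g
Anode: 2H₂O → O₂ + 4H⁺ + 4e⁻ → n(O₂) = 0.001877/4 = 4.693×10^-4 mol → 0.0105 L

0.0614 g Zn; 0.0105 L O₂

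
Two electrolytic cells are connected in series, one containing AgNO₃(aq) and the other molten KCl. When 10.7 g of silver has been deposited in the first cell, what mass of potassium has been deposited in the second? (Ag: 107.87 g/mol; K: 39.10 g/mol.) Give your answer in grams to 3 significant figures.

n(Ag) = 10.7 / 107.87 = 0.09919 mol
Ag⁺ + e⁻ → Ag, so n(e⁻) = 0.09919 mol
Since the cells are in series, n(e⁻) in the K cell is also 0.09919 mol.
K⁺ + e⁻ → K, so n(K) = 0.09919 mol
m(K) = 0.09919 × 39.10 = 3.88 g

3.88 g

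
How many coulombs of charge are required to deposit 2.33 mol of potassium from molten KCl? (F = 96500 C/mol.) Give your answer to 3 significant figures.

K⁺ + e⁻ → K, so n(e⁻) = 1 × 2.33 = 2.330 mol
Q = 2.330 × 96500 = 2.248×10^5 C

2.25×10^5 C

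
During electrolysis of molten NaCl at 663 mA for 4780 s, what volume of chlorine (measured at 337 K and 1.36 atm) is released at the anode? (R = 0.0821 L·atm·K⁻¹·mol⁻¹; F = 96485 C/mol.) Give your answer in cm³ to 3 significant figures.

334 cm³

Charge passed = 0.663 × 4780 = 3169 C
n(e⁻) = 3169 / 96485 = 0.03284 mol
2Cl⁻ → Cl₂ + 2e⁻, so n(Cl₂) = 0.03284 / 2 = 0.01642 mol
V = nRT/P = 0.01642 × 0.0821 × 337 / 1.36 = 0.3340 L
= 334 cm³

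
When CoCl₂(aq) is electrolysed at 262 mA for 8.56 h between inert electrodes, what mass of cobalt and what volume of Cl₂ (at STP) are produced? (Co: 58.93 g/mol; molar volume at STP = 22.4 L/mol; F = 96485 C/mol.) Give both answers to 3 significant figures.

Q = 0.262 × 30816 = 8074 C; n(e⁻) = 8074 / 96485 = 0.08368 mol
Cathode: Co²⁺ + 2e⁻ → Co → n(Co) = 0.08368/2 = 0.04184 mol → 2.47 g
Anode: 2Cl⁻ → Cl₂ + 2e⁻ → n(Cl₂) = 0.08368/2 = 0.04184 mol → 0.937 L

2.47 g Co; 0.937 L Cl₂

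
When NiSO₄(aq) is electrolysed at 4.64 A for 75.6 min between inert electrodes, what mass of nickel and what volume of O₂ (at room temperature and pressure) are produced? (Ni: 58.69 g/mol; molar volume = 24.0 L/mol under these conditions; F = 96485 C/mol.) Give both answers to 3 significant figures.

Q = 4.64 × 4536 = 21050 C; n(e⁻) = 21050 / 96485 = 0.2182 mol
Cathode: Ni²⁺ + 2e⁻ → Ni → n(Ni) = 0.2182/2 = 0.1091 mol → 6.40 g
Anode: 2H₂O → O₂ + 4H⁺ + 4e⁻ → n(O₂) = 0.2182/4 = 0.05455 mol → 1.31 L

6.40 g Ni; 1.31 L O₂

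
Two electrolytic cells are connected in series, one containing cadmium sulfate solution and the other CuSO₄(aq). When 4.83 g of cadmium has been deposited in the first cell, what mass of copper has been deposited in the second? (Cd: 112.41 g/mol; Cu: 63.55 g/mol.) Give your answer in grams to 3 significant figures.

2.73 g

n(Cd) = 4.83 / 112.41 = 0.04297 mol
Cd²⁺ + 2e⁻ → Cd, so n(e⁻) = 2 × 0.04297 = 0.08594 mol
Since the cells are in series, n(e⁻) in the Cu cell is also 0.08594 mol.
Cu²⁺ + 2e⁻ → Cu, so n(Cu) = 0.08594 / 2 = 0.04297 mol
m(Cu) = 0.04297 × 63.55 = 2.73 g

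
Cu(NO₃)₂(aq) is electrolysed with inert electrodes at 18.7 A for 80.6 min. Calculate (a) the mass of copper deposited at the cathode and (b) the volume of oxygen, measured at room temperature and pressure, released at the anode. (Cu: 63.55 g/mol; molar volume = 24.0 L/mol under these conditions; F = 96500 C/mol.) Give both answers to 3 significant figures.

Q = 18.7 × 4836 = 90430 C; n(e⁻) = 90430 / 96500 = 0.9371 mol
Cathode: Cu²⁺ + 2e⁻ → Cu → n(Cu) = 0.9371/2 = 0.4686 mol → 29.8 g
Anode: 2H₂O → O₂ + 4H⁺ + 4e⁻ → n(O₂) = 0.9371/4 = 0.2343 mol → 5.62 L

29.8 g Cu; 5.62 L O₂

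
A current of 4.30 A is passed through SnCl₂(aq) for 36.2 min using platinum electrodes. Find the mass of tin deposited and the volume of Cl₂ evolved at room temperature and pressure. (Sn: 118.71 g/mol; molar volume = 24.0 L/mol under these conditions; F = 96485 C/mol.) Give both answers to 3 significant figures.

5.75 g Sn; 1.16 L Cl₂

Q = 4.30 × 2172 = 9340 C; n(e⁻) = 9340 / 96485 = 0.09680 mol
Cathode: Sn²⁺ + 2e⁻ → Sn → n(Sn) = 0.09680/2 = 0.04840 mol → 5.75 g
Anode: 2Cl⁻ → Cl₂ + 2e⁻ → n(Cl₂) = 0.09680/2 = 0.04840 mol → 1.16 L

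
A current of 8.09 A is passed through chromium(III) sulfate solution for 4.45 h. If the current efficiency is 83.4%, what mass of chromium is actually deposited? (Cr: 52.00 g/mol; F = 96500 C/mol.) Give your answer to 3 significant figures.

19.4 g

Q = 8.09 × 16020 = 1.296×10^5 C
n(e⁻) = 1.296×10^5 / 96500 = 1.343 mol
Cr³⁺ + 3e⁻ → Cr, so theoretical m(Cr) = 0.4477 × 52.00 = 23.28 g
Actual mass = 83.4% × 23.28 = 19.4 g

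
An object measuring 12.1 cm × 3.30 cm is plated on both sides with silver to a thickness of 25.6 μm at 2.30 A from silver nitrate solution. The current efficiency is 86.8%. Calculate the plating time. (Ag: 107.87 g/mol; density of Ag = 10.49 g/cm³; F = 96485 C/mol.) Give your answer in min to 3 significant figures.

Plated area = 2 × 12.1 × 3.30 = 79.86 cm²
Volume = 79.86 × 25.6×10⁻⁴ cm = 0.2044 cm³
m(Ag) = 0.2044 × 10.49 = 2.144 g
n(Ag) = 2.144 / 107.87 = 0.01988 mol; n(e⁻) = 0.01988 mol
Q = 0.01988 × 96485 / 0.868 = 2210 C
t = 2210 / 2.30 = 960.9 s = 16.0 min

16.0 min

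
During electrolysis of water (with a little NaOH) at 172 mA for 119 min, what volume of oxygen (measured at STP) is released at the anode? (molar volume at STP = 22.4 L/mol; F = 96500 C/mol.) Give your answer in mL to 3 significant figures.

71.3 mL

Charge passed = 0.172 × 7140 = 1228 C
Moles of electrons = 1228 / 96500 = 0.01273 mol
2H₂O → O₂ + 4H⁺ + 4e⁻, so n(O₂) = 0.01273 / 4 = 0.003183 mol
V = 0.003183 × 22.4 = 0.07130 L
= 71.3 mL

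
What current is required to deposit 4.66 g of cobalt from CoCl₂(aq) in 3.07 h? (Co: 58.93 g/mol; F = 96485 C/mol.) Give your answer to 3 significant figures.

1.38 A

n(Co) = 4.66 / 58.93 = 0.07908 mol
Co²⁺ + 2e⁻ → Co, so n(e⁻) = 2 × 0.07908 = 0.1582 mol
Q = 0.1582 × 96485 = 15260 C
I = Q / t = 15260 / 11052 s = 1.38 A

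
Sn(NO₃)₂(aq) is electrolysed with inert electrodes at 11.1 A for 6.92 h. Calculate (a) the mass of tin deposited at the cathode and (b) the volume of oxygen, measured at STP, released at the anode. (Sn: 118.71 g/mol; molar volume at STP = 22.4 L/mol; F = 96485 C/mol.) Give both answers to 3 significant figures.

Q = 11.1 × 24912 = 2.765×10^5 C; n(e⁻) = 2.765×10^5 / 96485 = 2.866 mol
Cathode: Sn²⁺ + 2e⁻ → Sn → n(Sn) = 2.866/2 = 1.433 mol → 170 g
Anode: 2H₂O → O₂ + 4H⁺ + 4e⁻ → n(O₂) = 2.866/4 = 0.7165 mol → 16.0 L

170 g Sn; 16.0 L O₂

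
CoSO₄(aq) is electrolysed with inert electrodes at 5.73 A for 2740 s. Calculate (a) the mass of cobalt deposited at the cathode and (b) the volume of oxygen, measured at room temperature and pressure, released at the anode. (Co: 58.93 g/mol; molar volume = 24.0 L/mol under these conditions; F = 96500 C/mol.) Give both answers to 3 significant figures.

Q = 5.73 × 2740 = 15700 C; n(e⁻) = 15700 / 96500 = 0.1627 mol
Cathode: Co²⁺ + 2e⁻ → Co → n(Co) = 0.1627/2 = 0.08135 mol → 4.79 g
Anode: 2H₂O → O₂ + 4H⁺ + 4e⁻ → n(O₂) = 0.1627/4 = 0.04068 mol → 0.976 L

4.79 g Co; 0.976 L O₂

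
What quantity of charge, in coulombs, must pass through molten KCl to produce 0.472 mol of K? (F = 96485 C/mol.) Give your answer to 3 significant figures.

45500 C

K⁺ + e⁻ → K, so n(e⁻) = 1 × 0.472 = 0.4720 mol
Q = 0.4720 × 96485 = 45540 C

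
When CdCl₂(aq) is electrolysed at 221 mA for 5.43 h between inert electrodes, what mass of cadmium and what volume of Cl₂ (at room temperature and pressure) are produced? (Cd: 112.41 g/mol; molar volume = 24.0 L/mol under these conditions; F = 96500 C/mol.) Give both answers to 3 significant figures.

2.52 g Cd; 0.537 L Cl₂

Q = 0.221 × 19548 = 4320 C; n(e⁻) = 4320 / 96500 = 0.04477 mol
Cathode: Cd²⁺ + 2e⁻ → Cd → n(Cd) = 0.04477/2 = 0.02239 mol → 2.52 g
Anode: 2Cl⁻ → Cl₂ + 2e⁻ → n(Cl₂) = 0.04477/2 = 0.02239 mol → 0.537 L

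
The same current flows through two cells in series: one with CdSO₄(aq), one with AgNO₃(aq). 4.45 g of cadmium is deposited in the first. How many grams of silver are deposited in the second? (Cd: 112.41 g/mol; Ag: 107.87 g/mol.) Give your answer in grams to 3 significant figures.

n(Cd) = 4.45 / 112.41 = 0.03959 mol
Cd²⁺ + 2e⁻ → Cd, so n(e⁻) = 2 × 0.03959 = 0.07918 mol
Same current for the same time ⇒ same n(e⁻) = 0.07918 mol in both cells.
Ag⁺ + e⁻ → Ag, so n(Ag) = 0.07918 mol
m(Ag) = 0.07918 × 107.87 = 8.54 g

8.54 g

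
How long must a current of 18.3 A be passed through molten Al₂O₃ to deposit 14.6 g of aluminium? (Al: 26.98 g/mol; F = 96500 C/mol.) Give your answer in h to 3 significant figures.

n(Al) = 14.6 / 26.98 = 0.5411 mol
Al³⁺ + 3e⁻ → Al, so n(e⁻) = 3 × 0.5411 = 1.623 mol
Q = 1.623 × 96500 = 1.566×10^5 C
t = Q / I = 1.566×10^5 / 18.3 = 8557 s = 2.38 h

2.38 h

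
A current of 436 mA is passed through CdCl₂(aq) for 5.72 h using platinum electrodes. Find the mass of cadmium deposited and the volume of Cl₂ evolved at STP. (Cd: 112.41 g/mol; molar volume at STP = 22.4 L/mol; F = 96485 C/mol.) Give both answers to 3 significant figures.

Q = 0.436 × 20592 = 8978 C; n(e⁻) = 8978 / 96485 = 0.09305 mol
Cathode: Cd²⁺ + 2e⁻ → Cd → n(Cd) = 0.09305/2 = 0.04653 mol → 5.23 g
Anode: 2Cl⁻ → Cl₂ + 2e⁻ → n(Cl₂) = 0.09305/2 = 0.04653 mol → 1.04 L

5.23 g Cd; 1.04 L Cl₂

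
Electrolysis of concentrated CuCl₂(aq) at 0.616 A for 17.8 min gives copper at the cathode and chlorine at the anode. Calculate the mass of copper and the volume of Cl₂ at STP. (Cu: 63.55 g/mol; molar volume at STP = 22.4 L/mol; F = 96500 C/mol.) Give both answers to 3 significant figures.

0.217 g Cu; 0.0764 L Cl₂

Q = 0.616 × 1068 = 657.9 C; n(e⁻) = 657.9 / 96500 = 0.006818 mol
Cathode: Cu²⁺ + 2e⁻ → Cu → n(Cu) = 0.006818/2 = 0.003409 mol → 0.217 g
Anode: 2Cl⁻ → Cl₂ + 2e⁻ → n(Cl₂) = 0.006818/2 = 0.003409 mol → 0.0764 L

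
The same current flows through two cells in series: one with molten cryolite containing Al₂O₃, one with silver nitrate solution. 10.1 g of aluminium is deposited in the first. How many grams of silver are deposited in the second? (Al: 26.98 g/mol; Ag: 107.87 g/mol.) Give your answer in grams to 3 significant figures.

n(Al) = 10.1 / 26.98 = 0.3744 mol
Al³⁺ + 3e⁻ → Al, so n(e⁻) = 3 × 0.3744 = 1.123 mol
The cells are in series, so the same charge (and hence the same n(e⁻) = 1.123 mol) passes through both.
Ag⁺ + e⁻ → Ag, so n(Ag) = 1.123 mol
m(Ag) = 1.123 × 107.87 = 121 g

121 g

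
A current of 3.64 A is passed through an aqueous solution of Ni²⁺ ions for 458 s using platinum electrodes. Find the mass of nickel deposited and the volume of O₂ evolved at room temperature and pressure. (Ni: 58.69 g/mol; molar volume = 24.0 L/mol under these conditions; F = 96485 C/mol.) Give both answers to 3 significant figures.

0.507 g Ni; 0.104 L O₂

Q = 3.64 × 458 = 1667 C; n(e⁻) = 1667 / 96485 = 0.01728 mol
Cathode: Ni²⁺ + 2e⁻ → Ni → n(Ni) = 0.01728/2 = 0.008640 mol → 0.507 g
Anode: 2H₂O → O₂ + 4H⁺ + 4e⁻ → n(O₂) = 0.01728/4 = 0.004320 mol → 0.104 L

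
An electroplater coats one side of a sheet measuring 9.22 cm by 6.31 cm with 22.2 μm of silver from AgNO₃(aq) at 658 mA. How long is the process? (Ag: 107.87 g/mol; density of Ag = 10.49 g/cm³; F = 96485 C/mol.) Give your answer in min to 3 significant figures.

Plated area = 9.22 × 6.31 = 58.18 cm²
Volume = 58.18 × 22.2×10⁻⁴ cm = 0.1292 cm³
m(Ag) = 0.1292 × 10.49 = 1.355 g
n(Ag) = 1.355 / 107.87 = 0.01256 mol; n(e⁻) = 0.01256 mol
Q = 0.01256 × 96485 = 1212 C
t = 1212 / 0.658 = 1842 s = 30.7 min

30.7 min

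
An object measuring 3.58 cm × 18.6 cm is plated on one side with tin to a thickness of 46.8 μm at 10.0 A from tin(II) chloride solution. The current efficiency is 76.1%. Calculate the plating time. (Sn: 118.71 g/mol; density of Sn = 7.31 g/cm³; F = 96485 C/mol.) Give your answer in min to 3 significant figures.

Plated area = 3.58 × 18.6 = 66.59 cm²
Volume = 66.59 × 46.8×10⁻⁴ cm = 0.3116 cm³
m(Sn) = 0.3116 × 7.31 = 2.278 g
n(Sn) = 2.278 / 118.71 = 0.01919 mol; n(e⁻) = 2 × 0.01919 = 0.03838 mol
Q = 0.03838 × 96485 / 0.761 = 4866 C
t = 4866 / 10.0 = 486.6 s = 8.11 min

8.11 min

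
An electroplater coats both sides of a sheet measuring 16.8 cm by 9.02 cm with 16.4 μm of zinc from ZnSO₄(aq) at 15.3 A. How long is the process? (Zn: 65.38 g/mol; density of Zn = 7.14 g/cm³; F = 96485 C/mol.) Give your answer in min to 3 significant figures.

Plated area = 2 × 16.8 × 9.02 = 303.1 cm²
Volume = 303.1 × 16.4×10⁻⁴ cm = 0.4971 cm³
m(Zn) = 0.4971 × 7.14 = 3.549 g
n(Zn) = 3.549 / 65.38 = 0.05428 mol; n(e⁻) = 2 × 0.05428 = 0.1086 mol
Q = 0.1086 × 96485 = 10480 C
t = 10480 / 15.3 = 685.0 s = 11.4 min

11.4 min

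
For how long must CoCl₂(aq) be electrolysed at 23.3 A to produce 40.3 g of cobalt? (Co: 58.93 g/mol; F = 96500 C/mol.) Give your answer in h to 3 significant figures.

n(Co) = 40.3 / 58.93 = 0.6839 mol
Co²⁺ + 2e⁻ → Co, so n(e⁻) = 2 × 0.6839 = 1.368 mol
Q = 1.368 × 96500 = 1.320×10^5 C
t = Q / I = 1.320×10^5 / 23.3 = 5665 s = 1.57 h

1.57 h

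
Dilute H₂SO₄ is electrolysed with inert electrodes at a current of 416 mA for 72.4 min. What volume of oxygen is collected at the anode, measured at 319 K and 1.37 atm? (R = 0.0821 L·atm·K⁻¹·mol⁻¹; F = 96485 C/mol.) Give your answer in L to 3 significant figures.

Q = It = 0.416 × 4344 = 1807 C
Moles of electrons = 1807 / 96485 = 0.01873 mol
2H₂O → O₂ + 4H⁺ + 4e⁻, so n(O₂) = 0.01873 / 4 = 0.004683 mol
V = nRT/P = 0.004683 × 0.0821 × 319 / 1.37 = 0.08952 L

0.0895 L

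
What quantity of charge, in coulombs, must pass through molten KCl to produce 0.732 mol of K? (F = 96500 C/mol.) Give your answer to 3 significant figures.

70600 C

K⁺ + e⁻ → K, so n(e⁻) = 1 × 0.732 = 0.7320 mol
Q = 0.7320 × 96500 = 70640 C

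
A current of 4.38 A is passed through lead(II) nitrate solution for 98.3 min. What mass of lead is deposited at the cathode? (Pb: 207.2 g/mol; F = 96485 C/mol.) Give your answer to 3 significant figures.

Q = It = 4.38 × 5898 = 25830 C
Moles of electrons = 25830 / 96485 = 0.2677 mol
Pb²⁺ + 2e⁻ → Pb, so n(Pb) = 0.2677 / 2 = 0.1339 mol
m = 0.1339 × 207.2 = 27.7 g

27.7 g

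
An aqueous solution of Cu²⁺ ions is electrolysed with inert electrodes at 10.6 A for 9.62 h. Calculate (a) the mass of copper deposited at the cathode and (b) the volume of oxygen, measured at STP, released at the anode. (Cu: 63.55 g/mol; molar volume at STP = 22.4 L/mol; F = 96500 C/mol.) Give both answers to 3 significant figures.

Q = 10.6 × 34632 = 3.671×10^5 C; n(e⁻) = 3.671×10^5 / 96500 = 3.804 mol
Cathode: Cu²⁺ + 2e⁻ → Cu → n(Cu) = 3.804/2 = 1.902 mol → 121 g
Anode: 2H₂O → O₂ + 4H⁺ + 4e⁻ → n(O₂) = 3.804/4 = 0.9510 mol → 21.3 L

121 g Cu; 21.3 L O₂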